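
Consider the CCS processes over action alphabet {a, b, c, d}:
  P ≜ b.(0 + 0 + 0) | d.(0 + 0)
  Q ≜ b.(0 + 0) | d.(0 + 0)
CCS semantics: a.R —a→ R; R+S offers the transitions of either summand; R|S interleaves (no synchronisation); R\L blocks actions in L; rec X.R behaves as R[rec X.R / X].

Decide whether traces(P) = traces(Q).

P's transition system — 4 states:
  u0 = b.(0 + 0 + 0) | d.(0 + 0) :: ··b··> u1, ··d··> u2
  u1 = (0 + 0 + 0) | d.(0 + 0) :: ··d··> u3
  u2 = b.(0 + 0 + 0) | (0 + 0) :: ··b··> u3
  u3 = (0 + 0 + 0) | (0 + 0) :: ∅
Q's transition system — 4 states:
  v0 = b.(0 + 0) | d.(0 + 0) :: ··b··> v1, ··d··> v2
  v1 = (0 + 0) | d.(0 + 0) :: ··d··> v3
  v2 = b.(0 + 0) | (0 + 0) :: ··b··> v3
  v3 = (0 + 0) | (0 + 0) :: ∅
Coarsest stable partition (strong bisimilarity classes):
  B0 = {u0, v0}
  B1 = {u2, v2}
  B2 = {u3, v3}
  B3 = {u1, v1}
u0 ∈ B0, v0 ∈ B0 → same block
Bisimilar ⇒ trace-equivalent.

trace-equivalent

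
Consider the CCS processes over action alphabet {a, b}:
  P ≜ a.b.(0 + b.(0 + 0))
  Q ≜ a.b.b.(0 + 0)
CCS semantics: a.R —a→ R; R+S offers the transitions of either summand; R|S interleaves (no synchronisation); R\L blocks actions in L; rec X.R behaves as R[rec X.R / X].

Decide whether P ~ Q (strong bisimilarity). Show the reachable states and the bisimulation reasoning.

Reachable graph of P (4 states):
  u0 = a.b.(0 + b.(0 + 0)) → -a-> u1
  u1 = b.(0 + b.(0 + 0)) → -b-> u2
  u2 = 0 + b.(0 + 0) → -b-> u3
  u3 = 0 + 0 → ·
Reachable graph of Q (4 states):
  v0 = a.b.b.(0 + 0) → -a-> v1
  v1 = b.b.(0 + 0) → -b-> v2
  v2 = b.(0 + 0) → -b-> v3
  v3 = 0 + 0 → ·
Partition-refinement fixed point:
  B0 = {u0, v0}
  B1 = {u1, v1}
  B2 = {u2, v2}
  B3 = {u3, v3}
u0 ∈ B0, v0 ∈ B0 → same block

YES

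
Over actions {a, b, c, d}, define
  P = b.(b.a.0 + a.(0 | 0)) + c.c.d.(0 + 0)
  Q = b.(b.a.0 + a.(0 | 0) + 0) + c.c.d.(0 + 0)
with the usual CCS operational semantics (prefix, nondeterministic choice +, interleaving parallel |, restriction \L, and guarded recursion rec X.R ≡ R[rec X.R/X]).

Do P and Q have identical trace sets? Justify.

P's transition system — 8 states:
  s0 = b.(b.a.0 + a.(0 | 0)) + c.c.d.(0 + 0) has moves =b=> s1, =c=> s2
  s1 = b.a.0 + a.(0 | 0) has moves =a=> s3, =b=> s4
  s2 = c.d.(0 + 0) has moves =c=> s5
  s3 = 0 | 0 has moves stopped
  s4 = a.0 has moves =a=> s6
  s5 = d.(0 + 0) has moves =d=> s7
  s6 = 0 has moves stopped
  s7 = 0 + 0 has moves stopped
Q's transition system — 8 states:
  t0 = b.(b.a.0 + a.(0 | 0) + 0) + c.c.d.(0 + 0) has moves =b=> t1, =c=> t2
  t1 = b.a.0 + a.(0 | 0) + 0 has moves =a=> t3, =b=> t4
  t2 = c.d.(0 + 0) has moves =c=> t5
  t3 = 0 | 0 has moves stopped
  t4 = a.0 has moves =a=> t6
  t5 = d.(0 + 0) has moves =d=> t7
  t6 = 0 has moves stopped
  t7 = 0 + 0 has moves stopped
Partition-refinement fixed point:
  B0 = {s0, t0}
  B1 = {s2, t2}
  B2 = {s5, t5}
  B3 = {s3, s6, s7, t3, t6, t7}
  B4 = {s1, t1}
  B5 = {s4, t4}
s0 ∈ B0, t0 ∈ B0 → same block
Bisimilar ⇒ trace-equivalent.

traces(P) = traces(Q)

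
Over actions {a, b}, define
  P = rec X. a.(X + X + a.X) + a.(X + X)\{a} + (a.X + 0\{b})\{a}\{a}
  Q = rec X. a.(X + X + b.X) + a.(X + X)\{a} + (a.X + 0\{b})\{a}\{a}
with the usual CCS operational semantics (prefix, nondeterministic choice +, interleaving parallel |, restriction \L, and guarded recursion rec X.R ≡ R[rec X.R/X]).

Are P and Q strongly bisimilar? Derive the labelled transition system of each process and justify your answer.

P's transition system — 3 states:
  s0 = rec X. a.(X + X + a.X) + a.(X + X)\{a} + (a.X + 0\{b})\{a}\{a} → -a-> s1, -a-> s2
  s1 = ((rec X. a.(X + X + a.X) + a.(X + X)\{a} + (a.X + 0\{b})\{a}\{a}) + (rec X. a.(X + X + a.X) + a.(X + X)\{a} + (a.X + 0\{b})\{a}\{a}))\{a} → stopped
  s2 = (rec X. a.(X + X + a.X) + a.(X + X)\{a} + (a.X + 0\{b})\{a}\{a}) + (rec X. a.(X + X + a.X) + a.(X + X)\{a} + (a.X + 0\{b})\{a}\{a}) + a.(rec X. a.(X + X + a.X) + a.(X + X)\{a} + (a.X + 0\{b})\{a}\{a}) → -a-> s0, -a-> s1, -a-> s2
Q's transition system — 3 states:
  t0 = rec X. a.(X + X + b.X) + a.(X + X)\{a} + (a.X + 0\{b})\{a}\{a} → -a-> t1, -a-> t2
  t1 = ((rec X. a.(X + X + b.X) + a.(X + X)\{a} + (a.X + 0\{b})\{a}\{a}) + (rec X. a.(X + X + b.X) + a.(X + X)\{a} + (a.X + 0\{b})\{a}\{a}))\{a} → stopped
  t2 = (rec X. a.(X + X + b.X) + a.(X + X)\{a} + (a.X + 0\{b})\{a}\{a}) + (rec X. a.(X + X + b.X) + a.(X + X)\{a} + (a.X + 0\{b})\{a}\{a}) + b.(rec X. a.(X + X + b.X) + a.(X + X)\{a} + (a.X + 0\{b})\{a}\{a}) → -a-> t1, -a-> t2, -b-> t0
Coarsest stable partition (strong bisimilarity classes):
  B0 = {s0, s2}
  B1 = {s1, t1}
  B2 = {t0}
  B3 = {t2}
s0 ∈ B0, t0 ∈ B2 → different blocks

NO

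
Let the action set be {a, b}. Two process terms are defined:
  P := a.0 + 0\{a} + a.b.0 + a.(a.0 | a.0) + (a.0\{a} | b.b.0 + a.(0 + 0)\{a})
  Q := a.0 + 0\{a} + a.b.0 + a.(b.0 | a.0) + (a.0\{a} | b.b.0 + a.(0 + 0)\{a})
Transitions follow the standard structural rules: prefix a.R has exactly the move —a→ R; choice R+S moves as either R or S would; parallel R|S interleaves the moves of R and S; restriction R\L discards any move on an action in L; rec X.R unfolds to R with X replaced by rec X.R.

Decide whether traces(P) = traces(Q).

P's transition system — 13 states:
  m0 = a.0 + 0\{a} + a.b.0 + a.(a.0 | a.0) + (a.0\{a} | b.b.0 + a.(0 + 0)\{a}) | —a→ m1, —a→ m2, —a→ m3, —a→ m4, —a→ m5, —b→ m6
  m1 = (0 + 0)\{a} | ∅
  m2 = 0 | ∅
  m3 = 0\{a} | b.b.0 | —b→ m7
  m4 = a.0 | a.0 | —a→ m8, —a→ m9
  m5 = b.0 | —b→ m2
  m6 = a.0\{a} | b.0 | —a→ m7, —b→ m10
  m7 = 0\{a} | b.0 | —b→ m11
  m8 = 0 | a.0 | —a→ m12
  m9 = a.0 | 0 | —a→ m12
  m10 = a.0\{a} | 0 | —a→ m11
  m11 = 0\{a} | 0 | ∅
  m12 = 0 | 0 | ∅
Q's transition system — 13 states:
  n0 = a.0 + 0\{a} + a.b.0 + a.(b.0 | a.0) + (a.0\{a} | b.b.0 + a.(0 + 0)\{a}) | —a→ n1, —a→ n2, —a→ n3, —a→ n4, —a→ n5, —b→ n6
  n1 = (0 + 0)\{a} | ∅
  n2 = 0 | ∅
  n3 = 0\{a} | b.b.0 | —b→ n7
  n4 = b.0 | —b→ n2
  n5 = b.0 | a.0 | —a→ n8, —b→ n9
  n6 = a.0\{a} | b.0 | —a→ n7, —b→ n10
  n7 = 0\{a} | b.0 | —b→ n11
  n8 = b.0 | 0 | —b→ n12
  n9 = 0 | a.0 | —a→ n12
  n10 = a.0\{a} | 0 | —a→ n11
  n11 = 0\{a} | 0 | ∅
  n12 = 0 | 0 | ∅
Run σ = ⟨aaa⟩ on P: start {m0}
  after a @ step 1: {m1, m2, m3, m4, m5}
  after a @ step 2: {m8, m9}
  after a @ step 3: {m12}
  P completes σ.
Run σ = ⟨aaa⟩ on Q: start {n0}
  after a @ step 1: {n1, n2, n3, n4, n5}
  after a @ step 2: {n8}
  after a @ step 3: no successor for Q

traces(P) ≠ traces(Q) — witness ⟨aaa⟩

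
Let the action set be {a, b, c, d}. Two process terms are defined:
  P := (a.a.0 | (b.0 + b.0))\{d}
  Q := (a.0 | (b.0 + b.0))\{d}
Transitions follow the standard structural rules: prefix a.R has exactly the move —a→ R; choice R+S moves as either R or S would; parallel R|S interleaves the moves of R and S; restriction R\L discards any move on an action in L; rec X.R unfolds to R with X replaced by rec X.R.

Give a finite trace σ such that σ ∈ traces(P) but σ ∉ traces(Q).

aa

Reachable graph of P (6 states):
  u0 = (a.a.0 | (b.0 + b.0))\{d} :: —a→ u1, —b→ u2
  u1 = (a.0 | (b.0 + b.0))\{d} :: —a→ u3, —b→ u4
  u2 = (a.a.0 | 0)\{d} :: —a→ u4
  u3 = (0 | (b.0 + b.0))\{d} :: —b→ u5
  u4 = (a.0 | 0)\{d} :: —a→ u5
  u5 = (0 | 0)\{d} :: deadlocked
Reachable graph of Q (4 states):
  v0 = (a.0 | (b.0 + b.0))\{d} :: —a→ v1, —b→ v2
  v1 = (0 | (b.0 + b.0))\{d} :: —b→ v3
  v2 = (a.0 | 0)\{d} :: —a→ v3
  v3 = (0 | 0)\{d} :: deadlocked
Trace ⟨aa⟩ through P, begin at {u0}:
  [1] a ⇒ {u1}
  [2] a ⇒ {u3}
  — P admits the full trace.
Trace ⟨aa⟩ through Q, begin at {v0}:
  [1] a ⇒ {v1}
  [2] a ⇒ ∅ (Q stuck)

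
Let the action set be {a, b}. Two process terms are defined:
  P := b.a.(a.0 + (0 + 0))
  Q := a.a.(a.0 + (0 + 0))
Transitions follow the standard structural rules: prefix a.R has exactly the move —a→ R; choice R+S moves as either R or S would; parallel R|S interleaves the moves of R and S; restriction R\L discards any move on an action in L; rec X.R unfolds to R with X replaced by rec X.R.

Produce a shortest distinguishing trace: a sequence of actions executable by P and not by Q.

b

Reachable graph of P (4 states):
  m0 = b.a.(a.0 + (0 + 0)) ⊢ ··b··> m1
  m1 = a.(a.0 + (0 + 0)) ⊢ ··a··> m2
  m2 = a.0 + (0 + 0) ⊢ ··a··> m3
  m3 = 0 ⊢ deadlocked
Reachable graph of Q (4 states):
  n0 = a.a.(a.0 + (0 + 0)) ⊢ ··a··> n1
  n1 = a.(a.0 + (0 + 0)) ⊢ ··a··> n2
  n2 = a.0 + (0 + 0) ⊢ ··a··> n3
  n3 = 0 ⊢ deadlocked
Run σ = ⟨b⟩ on P: start {m0}
  [1] b ⇒ {m1}
  P completes σ.
Run σ = ⟨b⟩ on Q: start {n0}
  [1] b ⇒ no successor for Q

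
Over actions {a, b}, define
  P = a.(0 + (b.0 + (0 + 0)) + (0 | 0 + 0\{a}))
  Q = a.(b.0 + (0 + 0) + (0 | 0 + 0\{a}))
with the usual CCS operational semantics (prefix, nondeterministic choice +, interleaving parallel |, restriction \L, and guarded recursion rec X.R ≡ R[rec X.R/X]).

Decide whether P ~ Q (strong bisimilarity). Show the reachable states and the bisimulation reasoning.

Reachable graph of P (3 states):
  s0 = a.(0 + (b.0 + (0 + 0)) + (0 | 0 + 0\{a})) :: =a=> s1
  s1 = 0 + (b.0 + (0 + 0)) + (0 | 0 + 0\{a}) :: =b=> s2
  s2 = 0 :: ·
Reachable graph of Q (3 states):
  t0 = a.(b.0 + (0 + 0) + (0 | 0 + 0\{a})) :: =a=> t1
  t1 = b.0 + (0 + 0) + (0 | 0 + 0\{a}) :: =b=> t2
  t2 = 0 :: ·
Bisimilarity quotient blocks:
  B0 = {s0, t0}
  B1 = {s1, t1}
  B2 = {s2, t2}
s0 ∈ B0, t0 ∈ B0 → same block

YES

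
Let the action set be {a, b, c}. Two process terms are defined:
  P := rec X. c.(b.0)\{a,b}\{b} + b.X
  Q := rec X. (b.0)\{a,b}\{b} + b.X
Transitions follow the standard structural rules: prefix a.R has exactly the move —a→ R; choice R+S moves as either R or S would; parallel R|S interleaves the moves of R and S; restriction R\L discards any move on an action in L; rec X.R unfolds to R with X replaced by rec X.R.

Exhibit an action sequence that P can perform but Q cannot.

c

P's transition system — 2 states:
  u0 = rec X. c.(b.0)\{a,b}\{b} + b.X | -b-> u0, -c-> u1
  u1 = (b.0)\{a,b}\{b} | ∅
Q's transition system — 1 states:
  v0 = rec X. (b.0)\{a,b}\{b} + b.X | -b-> v0
Trace ⟨c⟩ through P, begin at {u0}:
  after c @ step 1: {u1}
  — P admits the full trace.
Trace ⟨c⟩ through Q, begin at {v0}:
  after c @ step 1: ∅ (Q stuck)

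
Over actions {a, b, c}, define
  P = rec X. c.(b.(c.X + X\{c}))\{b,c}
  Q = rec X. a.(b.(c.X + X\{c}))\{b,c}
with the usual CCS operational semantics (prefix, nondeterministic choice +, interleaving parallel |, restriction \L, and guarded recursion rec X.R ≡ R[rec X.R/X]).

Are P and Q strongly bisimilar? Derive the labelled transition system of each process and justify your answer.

Reachable graph of P (2 states):
  p0 = rec X. c.(b.(c.X + X\{c}))\{b,c} :: =c=> p1
  p1 = (b.(c.(rec X. c.(b.(c.X + X\{c}))\{b,c}) + (rec X. c.(b.(c.X + X\{c}))\{b,c})\{c}))\{b,c} :: (no moves)
Reachable graph of Q (2 states):
  q0 = rec X. a.(b.(c.X + X\{c}))\{b,c} :: =a=> q1
  q1 = (b.(c.(rec X. a.(b.(c.X + X\{c}))\{b,c}) + (rec X. a.(b.(c.X + X\{c}))\{b,c})\{c}))\{b,c} :: (no moves)
Coarsest stable partition (strong bisimilarity classes):
  B0 = {p0}
  B1 = {p1, q1}
  B2 = {q0}
p0 ∈ B0, q0 ∈ B2 → different blocks

NO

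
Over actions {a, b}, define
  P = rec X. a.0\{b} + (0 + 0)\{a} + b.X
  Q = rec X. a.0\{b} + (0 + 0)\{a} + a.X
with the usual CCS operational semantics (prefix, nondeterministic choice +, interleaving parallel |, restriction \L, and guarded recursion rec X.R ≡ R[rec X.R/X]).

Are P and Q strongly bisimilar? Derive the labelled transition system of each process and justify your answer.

Reachable graph of P (2 states):
  s0 = rec X. a.0\{b} + (0 + 0)\{a} + b.X :: —a→ s1, —b→ s0
  s1 = 0\{b} :: ∅
Reachable graph of Q (2 states):
  t0 = rec X. a.0\{b} + (0 + 0)\{a} + a.X :: —a→ t0, —a→ t1
  t1 = 0\{b} :: ∅
Bisimilarity quotient blocks:
  B0 = {s0}
  B1 = {s1, t1}
  B2 = {t0}
s0 ∈ B0, t0 ∈ B2 → different blocks

P ≁ Q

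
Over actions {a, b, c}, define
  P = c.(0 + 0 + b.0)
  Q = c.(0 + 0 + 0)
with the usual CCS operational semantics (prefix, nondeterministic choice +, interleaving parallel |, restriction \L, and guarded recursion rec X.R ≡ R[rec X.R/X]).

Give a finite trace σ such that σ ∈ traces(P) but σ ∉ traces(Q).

LTS(P): 3 reachable states
  p0 = c.(0 + 0 + b.0) → --c--▸ p1
  p1 = 0 + 0 + b.0 → --b--▸ p2
  p2 = 0 → deadlocked
LTS(Q): 2 reachable states
  q0 = c.(0 + 0 + 0) → --c--▸ q1
  q1 = 0 + 0 + 0 → deadlocked
Executing cb from P (initial set {p0}):
  [1] c ⇒ {p1}
  [2] b ⇒ {p2}
  P completes σ.
Executing cb from Q (initial set {q0}):
  [1] c ⇒ {q1}
  [2] b ⇒ ∅ (Q stuck)

cb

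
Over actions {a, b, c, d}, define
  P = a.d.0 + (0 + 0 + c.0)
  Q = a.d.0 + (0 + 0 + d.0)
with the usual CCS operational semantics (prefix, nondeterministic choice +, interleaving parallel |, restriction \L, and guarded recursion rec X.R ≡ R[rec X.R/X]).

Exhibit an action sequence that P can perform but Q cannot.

LTS(P): 3 reachable states
  s0 = a.d.0 + (0 + 0 + c.0) | —a→ s1, —c→ s2
  s1 = d.0 | —d→ s2
  s2 = 0 | (no moves)
LTS(Q): 3 reachable states
  t0 = a.d.0 + (0 + 0 + d.0) | —a→ t1, —d→ t2
  t1 = d.0 | —d→ t2
  t2 = 0 | (no moves)
Run σ = ⟨c⟩ on P: start {s0}
  step 1 (c): {s2}
  — P admits the full trace.
Run σ = ⟨c⟩ on Q: start {t0}
  step 1 (c): ∅  — Q cannot continue

c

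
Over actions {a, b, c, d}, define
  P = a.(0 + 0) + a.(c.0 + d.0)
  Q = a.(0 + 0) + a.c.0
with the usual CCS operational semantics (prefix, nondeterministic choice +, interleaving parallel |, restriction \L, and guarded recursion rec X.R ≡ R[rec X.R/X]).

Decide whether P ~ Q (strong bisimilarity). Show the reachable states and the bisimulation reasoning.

LTS(P): 4 reachable states
  u0 = a.(0 + 0) + a.(c.0 + d.0) has moves -a-> u1, -a-> u2
  u1 = 0 + 0 has moves ∅
  u2 = c.0 + d.0 has moves -c-> u3, -d-> u3
  u3 = 0 has moves ∅
LTS(Q): 4 reachable states
  v0 = a.(0 + 0) + a.c.0 has moves -a-> v1, -a-> v2
  v1 = 0 + 0 has moves ∅
  v2 = c.0 has moves -c-> v3
  v3 = 0 has moves ∅
Bisimilarity quotient blocks:
  B0 = {u0}
  B1 = {u1, u3, v1, v3}
  B2 = {u2}
  B3 = {v0}
  B4 = {v2}
u0 ∈ B0, v0 ∈ B3 → different blocks

not bisimilar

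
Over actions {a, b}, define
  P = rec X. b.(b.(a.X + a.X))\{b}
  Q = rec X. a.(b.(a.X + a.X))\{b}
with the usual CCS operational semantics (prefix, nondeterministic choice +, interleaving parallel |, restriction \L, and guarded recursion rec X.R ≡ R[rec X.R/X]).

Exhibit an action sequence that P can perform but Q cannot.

b

Reachable graph of P (2 states):
  s0 = rec X. b.(b.(a.X + a.X))\{b} ⊢ -b-> s1
  s1 = (b.(a.(rec X. b.(b.(a.X + a.X))\{b}) + a.(rec X. b.(b.(a.X + a.X))\{b})))\{b} ⊢ ∅
Reachable graph of Q (2 states):
  t0 = rec X. a.(b.(a.X + a.X))\{b} ⊢ -a-> t1
  t1 = (b.(a.(rec X. a.(b.(a.X + a.X))\{b}) + a.(rec X. a.(b.(a.X + a.X))\{b})))\{b} ⊢ ∅
Executing b from P (initial set {s0}):
  step 1 (b): {s1}
  — P admits the full trace.
Executing b from Q (initial set {t0}):
  step 1 (b): no successor for Q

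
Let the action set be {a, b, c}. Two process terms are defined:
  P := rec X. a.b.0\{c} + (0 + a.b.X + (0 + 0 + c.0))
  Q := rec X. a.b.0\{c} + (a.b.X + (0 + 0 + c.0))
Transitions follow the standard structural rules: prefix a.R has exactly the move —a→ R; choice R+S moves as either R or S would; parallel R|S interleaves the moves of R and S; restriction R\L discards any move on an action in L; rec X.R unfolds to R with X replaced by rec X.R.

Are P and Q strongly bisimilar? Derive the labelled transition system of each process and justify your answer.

YES

P's transition system — 5 states:
  p0 = rec X. a.b.0\{c} + (0 + a.b.X + (0 + 0 + c.0)) :: --a--▸ p1, --a--▸ p2, --c--▸ p3
  p1 = b.(rec X. a.b.0\{c} + (0 + a.b.X + (0 + 0 + c.0))) :: --b--▸ p0
  p2 = b.0\{c} :: --b--▸ p4
  p3 = 0 :: stopped
  p4 = 0\{c} :: stopped
Q's transition system — 5 states:
  q0 = rec X. a.b.0\{c} + (a.b.X + (0 + 0 + c.0)) :: --a--▸ q1, --a--▸ q2, --c--▸ q3
  q1 = b.(rec X. a.b.0\{c} + (a.b.X + (0 + 0 + c.0))) :: --b--▸ q0
  q2 = b.0\{c} :: --b--▸ q4
  q3 = 0 :: stopped
  q4 = 0\{c} :: stopped
Partition-refinement fixed point:
  B0 = {p0, q0}
  B1 = {p1, q1}
  B2 = {p2, q2}
  B3 = {p3, p4, q3, q4}
p0 ∈ B0, q0 ∈ B0 → same block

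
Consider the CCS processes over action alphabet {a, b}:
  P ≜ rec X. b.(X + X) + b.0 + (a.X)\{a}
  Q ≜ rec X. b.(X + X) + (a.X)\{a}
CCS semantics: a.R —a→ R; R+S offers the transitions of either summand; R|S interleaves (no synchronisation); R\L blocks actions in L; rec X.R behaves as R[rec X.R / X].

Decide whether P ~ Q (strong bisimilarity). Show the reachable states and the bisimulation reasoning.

not bisimilar

Reachable graph of P (3 states):
  m0 = rec X. b.(X + X) + b.0 + (a.X)\{a} has moves ··b··> m1, ··b··> m2
  m1 = (rec X. b.(X + X) + b.0 + (a.X)\{a}) + (rec X. b.(X + X) + b.0 + (a.X)\{a}) has moves ··b··> m1, ··b··> m2
  m2 = 0 has moves stopped
Reachable graph of Q (2 states):
  n0 = rec X. b.(X + X) + (a.X)\{a} has moves ··b··> n1
  n1 = (rec X. b.(X + X) + (a.X)\{a}) + (rec X. b.(X + X) + (a.X)\{a}) has moves ··b··> n1
Coarsest stable partition (strong bisimilarity classes):
  B0 = {m0, m1}
  B1 = {m2}
  B2 = {n0, n1}
m0 ∈ B0, n0 ∈ B2 → different blocks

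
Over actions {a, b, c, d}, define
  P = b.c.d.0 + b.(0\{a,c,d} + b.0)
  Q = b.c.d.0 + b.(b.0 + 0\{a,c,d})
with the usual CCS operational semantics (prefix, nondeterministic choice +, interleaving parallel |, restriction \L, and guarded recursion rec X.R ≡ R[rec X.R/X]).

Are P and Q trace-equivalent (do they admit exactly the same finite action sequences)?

P's transition system — 5 states:
  p0 = b.c.d.0 + b.(0\{a,c,d} + b.0) has moves --b--▸ p1, --b--▸ p2
  p1 = 0\{a,c,d} + b.0 has moves --b--▸ p3
  p2 = c.d.0 has moves --c--▸ p4
  p3 = 0 has moves ·
  p4 = d.0 has moves --d--▸ p3
Q's transition system — 5 states:
  q0 = b.c.d.0 + b.(b.0 + 0\{a,c,d}) has moves --b--▸ q1, --b--▸ q2
  q1 = b.0 + 0\{a,c,d} has moves --b--▸ q3
  q2 = c.d.0 has moves --c--▸ q4
  q3 = 0 has moves ·
  q4 = d.0 has moves --d--▸ q3
Partition-refinement fixed point:
  B0 = {p0, q0}
  B1 = {p1, q1}
  B2 = {p3, q3}
  B3 = {p2, q2}
  B4 = {p4, q4}
p0 ∈ B0, q0 ∈ B0 → same block
Bisimilar ⇒ trace-equivalent.

traces(P) = traces(Q)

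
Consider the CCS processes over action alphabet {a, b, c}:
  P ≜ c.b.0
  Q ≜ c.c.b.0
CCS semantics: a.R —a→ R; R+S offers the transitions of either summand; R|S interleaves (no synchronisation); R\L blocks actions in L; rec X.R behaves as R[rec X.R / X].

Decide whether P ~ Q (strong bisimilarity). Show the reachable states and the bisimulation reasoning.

not bisimilar

LTS(P): 3 reachable states
  u0 = c.b.0 → —c→ u1
  u1 = b.0 → —b→ u2
  u2 = 0 → stopped
LTS(Q): 4 reachable states
  v0 = c.c.b.0 → —c→ v1
  v1 = c.b.0 → —c→ v2
  v2 = b.0 → —b→ v3
  v3 = 0 → stopped
Bisimilarity quotient blocks:
  B0 = {u0, v1}
  B1 = {u1, v2}
  B2 = {u2, v3}
  B3 = {v0}
u0 ∈ B0, v0 ∈ B3 → different blocks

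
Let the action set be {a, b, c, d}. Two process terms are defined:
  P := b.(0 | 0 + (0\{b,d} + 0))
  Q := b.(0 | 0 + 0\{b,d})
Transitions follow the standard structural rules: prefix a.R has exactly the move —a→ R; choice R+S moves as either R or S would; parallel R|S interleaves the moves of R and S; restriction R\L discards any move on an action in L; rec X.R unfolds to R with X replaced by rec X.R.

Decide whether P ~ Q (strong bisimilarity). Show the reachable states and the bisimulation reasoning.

Reachable graph of P (2 states):
  m0 = b.(0 | 0 + (0\{b,d} + 0)) :: ··b··> m1
  m1 = 0 | 0 + (0\{b,d} + 0) :: ·
Reachable graph of Q (2 states):
  n0 = b.(0 | 0 + 0\{b,d}) :: ··b··> n1
  n1 = 0 | 0 + 0\{b,d} :: ·
Partition-refinement fixed point:
  B0 = {m0, n0}
  B1 = {m1, n1}
m0 ∈ B0, n0 ∈ B0 → same block

P ~ Q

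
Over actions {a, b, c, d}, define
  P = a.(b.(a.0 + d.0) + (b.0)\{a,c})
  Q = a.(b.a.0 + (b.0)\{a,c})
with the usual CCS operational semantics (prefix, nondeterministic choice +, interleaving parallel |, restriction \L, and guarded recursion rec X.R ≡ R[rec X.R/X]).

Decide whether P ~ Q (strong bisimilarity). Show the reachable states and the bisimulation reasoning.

P ≁ Q

LTS(P): 5 reachable states
  m0 = a.(b.(a.0 + d.0) + (b.0)\{a,c}) | ··a··> m1
  m1 = b.(a.0 + d.0) + (b.0)\{a,c} | ··b··> m2, ··b··> m3
  m2 = 0\{a,c} | stopped
  m3 = a.0 + d.0 | ··a··> m4, ··d··> m4
  m4 = 0 | stopped
LTS(Q): 5 reachable states
  n0 = a.(b.a.0 + (b.0)\{a,c}) | ··a··> n1
  n1 = b.a.0 + (b.0)\{a,c} | ··b··> n2, ··b··> n3
  n2 = 0\{a,c} | stopped
  n3 = a.0 | ··a··> n4
  n4 = 0 | stopped
Coarsest stable partition (strong bisimilarity classes):
  B0 = {m0}
  B1 = {m1}
  B2 = {m2, m4, n2, n4}
  B3 = {m3}
  B4 = {n0}
  B5 = {n1}
  B6 = {n3}
m0 ∈ B0, n0 ∈ B4 → different blocks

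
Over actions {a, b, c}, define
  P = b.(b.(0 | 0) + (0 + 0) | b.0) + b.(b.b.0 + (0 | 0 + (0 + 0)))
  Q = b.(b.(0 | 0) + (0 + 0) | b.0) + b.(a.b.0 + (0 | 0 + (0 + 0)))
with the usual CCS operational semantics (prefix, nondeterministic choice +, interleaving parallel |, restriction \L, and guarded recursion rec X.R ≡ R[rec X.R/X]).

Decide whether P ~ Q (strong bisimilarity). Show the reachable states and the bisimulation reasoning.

Reachable graph of P (7 states):
  p0 = b.(b.(0 | 0) + (0 + 0) | b.0) + b.(b.b.0 + (0 | 0 + (0 + 0))) ⊢ ··b··> p1, ··b··> p2
  p1 = b.(0 | 0) + (0 + 0) | b.0 ⊢ ··b··> p3, ··b··> p4
  p2 = b.b.0 + (0 | 0 + (0 + 0)) ⊢ ··b··> p5
  p3 = (0 + 0) | 0 ⊢ (no moves)
  p4 = 0 | 0 ⊢ (no moves)
  p5 = b.0 ⊢ ··b··> p6
  p6 = 0 ⊢ (no moves)
Reachable graph of Q (7 states):
  q0 = b.(b.(0 | 0) + (0 + 0) | b.0) + b.(a.b.0 + (0 | 0 + (0 + 0))) ⊢ ··b··> q1, ··b··> q2
  q1 = a.b.0 + (0 | 0 + (0 + 0)) ⊢ ··a··> q3
  q2 = b.(0 | 0) + (0 + 0) | b.0 ⊢ ··b··> q4, ··b··> q5
  q3 = b.0 ⊢ ··b··> q6
  q4 = (0 + 0) | 0 ⊢ (no moves)
  q5 = 0 | 0 ⊢ (no moves)
  q6 = 0 ⊢ (no moves)
Bisimilarity quotient blocks:
  B0 = {p0}
  B1 = {p1, p5, q2, q3}
  B2 = {p3, p4, p6, q4, q5, q6}
  B3 = {p2}
  B4 = {q0}
  B5 = {q1}
p0 ∈ B0, q0 ∈ B4 → different blocks

not bisimilar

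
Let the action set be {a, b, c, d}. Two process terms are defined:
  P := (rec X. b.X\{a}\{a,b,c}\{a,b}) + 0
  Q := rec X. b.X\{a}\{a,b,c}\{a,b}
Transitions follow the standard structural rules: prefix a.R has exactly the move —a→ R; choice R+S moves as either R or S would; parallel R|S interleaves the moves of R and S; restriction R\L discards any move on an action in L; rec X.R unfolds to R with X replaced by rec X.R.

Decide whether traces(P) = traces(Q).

YES

Reachable graph of P (2 states):
  u0 = (rec X. b.X\{a}\{a,b,c}\{a,b}) + 0 | —b→ u1
  u1 = (rec X. b.X\{a}\{a,b,c}\{a,b})\{a}\{a,b,c}\{a,b} | stopped
Reachable graph of Q (2 states):
  v0 = rec X. b.X\{a}\{a,b,c}\{a,b} | —b→ v1
  v1 = (rec X. b.X\{a}\{a,b,c}\{a,b})\{a}\{a,b,c}\{a,b} | stopped
Bisimilarity quotient blocks:
  B0 = {u0, v0}
  B1 = {u1, v1}
u0 ∈ B0, v0 ∈ B0 → same block
Bisimilar ⇒ trace-equivalent.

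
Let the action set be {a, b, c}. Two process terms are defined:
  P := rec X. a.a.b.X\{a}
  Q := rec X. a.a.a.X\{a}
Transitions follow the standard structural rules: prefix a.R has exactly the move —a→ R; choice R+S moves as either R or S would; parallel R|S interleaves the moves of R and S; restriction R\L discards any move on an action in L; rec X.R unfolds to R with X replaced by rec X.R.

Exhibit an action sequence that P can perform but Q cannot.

P's transition system — 4 states:
  u0 = rec X. a.a.b.X\{a} → -a-> u1
  u1 = a.b.(rec X. a.a.b.X\{a})\{a} → -a-> u2
  u2 = b.(rec X. a.a.b.X\{a})\{a} → -b-> u3
  u3 = (rec X. a.a.b.X\{a})\{a} → stopped
Q's transition system — 4 states:
  v0 = rec X. a.a.a.X\{a} → -a-> v1
  v1 = a.a.(rec X. a.a.a.X\{a})\{a} → -a-> v2
  v2 = a.(rec X. a.a.a.X\{a})\{a} → -a-> v3
  v3 = (rec X. a.a.a.X\{a})\{a} → stopped
Trace ⟨aab⟩ through P, begin at {u0}:
  after a @ step 1: {u1}
  after a @ step 2: {u2}
  after b @ step 3: {u3}
  — P admits the full trace.
Trace ⟨aab⟩ through Q, begin at {v0}:
  after a @ step 1: {v1}
  after a @ step 2: {v2}
  after b @ step 3: ∅ (Q stuck)

aab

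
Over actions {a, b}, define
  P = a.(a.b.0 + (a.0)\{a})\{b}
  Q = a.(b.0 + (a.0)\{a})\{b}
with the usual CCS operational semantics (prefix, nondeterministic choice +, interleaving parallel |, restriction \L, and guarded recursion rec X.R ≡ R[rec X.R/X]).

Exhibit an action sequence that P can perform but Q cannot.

aa

P's transition system — 3 states:
  p0 = a.(a.b.0 + (a.0)\{a})\{b} has moves --a--▸ p1
  p1 = (a.b.0 + (a.0)\{a})\{b} has moves --a--▸ p2
  p2 = (b.0)\{b} has moves stopped
Q's transition system — 2 states:
  q0 = a.(b.0 + (a.0)\{a})\{b} has moves --a--▸ q1
  q1 = (b.0 + (a.0)\{a})\{b} has moves stopped
Trace ⟨aa⟩ through P, begin at {p0}:
  after a @ step 1: {p1}
  after a @ step 2: {p2}
  — P admits the full trace.
Trace ⟨aa⟩ through Q, begin at {q0}:
  after a @ step 1: {q1}
  after a @ step 2: no successor for Q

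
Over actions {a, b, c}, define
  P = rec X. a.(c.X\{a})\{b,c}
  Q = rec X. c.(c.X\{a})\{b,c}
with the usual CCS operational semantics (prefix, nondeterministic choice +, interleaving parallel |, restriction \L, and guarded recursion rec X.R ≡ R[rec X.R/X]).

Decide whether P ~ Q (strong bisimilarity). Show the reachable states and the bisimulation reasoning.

LTS(P): 2 reachable states
  s0 = rec X. a.(c.X\{a})\{b,c} → --a--▸ s1
  s1 = (c.(rec X. a.(c.X\{a})\{b,c})\{a})\{b,c} → ·
LTS(Q): 2 reachable states
  t0 = rec X. c.(c.X\{a})\{b,c} → --c--▸ t1
  t1 = (c.(rec X. c.(c.X\{a})\{b,c})\{a})\{b,c} → ·
Coarsest stable partition (strong bisimilarity classes):
  B0 = {s0}
  B1 = {s1, t1}
  B2 = {t0}
s0 ∈ B0, t0 ∈ B2 → different blocks

P ≁ Q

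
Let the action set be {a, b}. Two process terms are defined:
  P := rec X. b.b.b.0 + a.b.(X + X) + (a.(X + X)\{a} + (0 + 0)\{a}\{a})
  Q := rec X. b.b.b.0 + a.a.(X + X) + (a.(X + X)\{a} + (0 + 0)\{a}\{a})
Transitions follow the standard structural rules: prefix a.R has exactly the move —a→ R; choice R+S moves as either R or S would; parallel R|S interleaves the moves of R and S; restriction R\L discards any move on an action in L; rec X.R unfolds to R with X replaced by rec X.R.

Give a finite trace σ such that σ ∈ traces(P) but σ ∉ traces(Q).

Reachable graph of P (10 states):
  u0 = rec X. b.b.b.0 + a.b.(X + X) + (a.(X + X)\{a} + (0 + 0)\{a}\{a}) :: -a-> u1, -a-> u2, -b-> u3
  u1 = ((rec X. b.b.b.0 + a.b.(X + X) + (a.(X + X)\{a} + (0 + 0)\{a}\{a})) + (rec X. b.b.b.0 + a.b.(X + X) + (a.(X + X)\{a} + (0 + 0)\{a}\{a})))\{a} :: -b-> u4
  u2 = b.((rec X. b.b.b.0 + a.b.(X + X) + (a.(X + X)\{a} + (0 + 0)\{a}\{a})) + (rec X. b.b.b.0 + a.b.(X + X) + (a.(X + X)\{a} + (0 + 0)\{a}\{a}))) :: -b-> u5
  u3 = b.b.0 :: -b-> u6
  u4 = (b.b.0)\{a} :: -b-> u7
  u5 = (rec X. b.b.b.0 + a.b.(X + X) + (a.(X + X)\{a} + (0 + 0)\{a}\{a})) + (rec X. b.b.b.0 + a.b.(X + X) + (a.(X + X)\{a} + (0 + 0)\{a}\{a})) :: -a-> u1, -a-> u2, -b-> u3
  u6 = b.0 :: -b-> u8
  u7 = (b.0)\{a} :: -b-> u9
  u8 = 0 :: stopped
  u9 = 0\{a} :: stopped
Reachable graph of Q (10 states):
  v0 = rec X. b.b.b.0 + a.a.(X + X) + (a.(X + X)\{a} + (0 + 0)\{a}\{a}) :: -a-> v1, -a-> v2, -b-> v3
  v1 = ((rec X. b.b.b.0 + a.a.(X + X) + (a.(X + X)\{a} + (0 + 0)\{a}\{a})) + (rec X. b.b.b.0 + a.a.(X + X) + (a.(X + X)\{a} + (0 + 0)\{a}\{a})))\{a} :: -b-> v4
  v2 = a.((rec X. b.b.b.0 + a.a.(X + X) + (a.(X + X)\{a} + (0 + 0)\{a}\{a})) + (rec X. b.b.b.0 + a.a.(X + X) + (a.(X + X)\{a} + (0 + 0)\{a}\{a}))) :: -a-> v5
  v3 = b.b.0 :: -b-> v6
  v4 = (b.b.0)\{a} :: -b-> v7
  v5 = (rec X. b.b.b.0 + a.a.(X + X) + (a.(X + X)\{a} + (0 + 0)\{a}\{a})) + (rec X. b.b.b.0 + a.a.(X + X) + (a.(X + X)\{a} + (0 + 0)\{a}\{a})) :: -a-> v1, -a-> v2, -b-> v3
  v6 = b.0 :: -b-> v8
  v7 = (b.0)\{a} :: -b-> v9
  v8 = 0 :: stopped
  v9 = 0\{a} :: stopped
Run σ = ⟨aba⟩ on P: start {u0}
  after a @ step 1: {u1, u2}
  after b @ step 2: {u4, u5}
  after a @ step 3: {u1, u2}
  — P admits the full trace.
Run σ = ⟨aba⟩ on Q: start {v0}
  after a @ step 1: {v1, v2}
  after b @ step 2: {v4}
  after a @ step 3: ∅ (Q stuck)

aba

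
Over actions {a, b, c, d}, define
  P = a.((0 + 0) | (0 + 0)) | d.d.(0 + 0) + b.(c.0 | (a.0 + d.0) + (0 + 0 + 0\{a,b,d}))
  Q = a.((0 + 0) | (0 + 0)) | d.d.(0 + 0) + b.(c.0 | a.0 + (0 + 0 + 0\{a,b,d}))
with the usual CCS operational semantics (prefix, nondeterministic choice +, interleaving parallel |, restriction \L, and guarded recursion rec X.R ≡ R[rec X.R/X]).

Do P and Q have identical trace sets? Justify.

trace-distinct — witness ⟨bd⟩

Reachable graph of P (10 states):
  s0 = a.((0 + 0) | (0 + 0)) | d.d.(0 + 0) + b.(c.0 | (a.0 + d.0) + (0 + 0 + 0\{a,b,d})) has moves -a-> s1, -b-> s2, -d-> s3
  s1 = (0 + 0) | (0 + 0) | d.d.(0 + 0) has moves -d-> s4
  s2 = c.0 | (a.0 + d.0) + (0 + 0 + 0\{a,b,d}) has moves -a-> s5, -c-> s6, -d-> s5
  s3 = a.((0 + 0) | (0 + 0)) | d.(0 + 0) has moves -a-> s4, -d-> s7
  s4 = (0 + 0) | (0 + 0) | d.(0 + 0) has moves -d-> s8
  s5 = c.0 | 0 has moves -c-> s9
  s6 = 0 | (a.0 + d.0) has moves -a-> s9, -d-> s9
  s7 = a.((0 + 0) | (0 + 0)) | (0 + 0) has moves -a-> s8
  s8 = (0 + 0) | (0 + 0) | (0 + 0) has moves (no moves)
  s9 = 0 | 0 has moves (no moves)
Reachable graph of Q (10 states):
  t0 = a.((0 + 0) | (0 + 0)) | d.d.(0 + 0) + b.(c.0 | a.0 + (0 + 0 + 0\{a,b,d})) has moves -a-> t1, -b-> t2, -d-> t3
  t1 = (0 + 0) | (0 + 0) | d.d.(0 + 0) has moves -d-> t4
  t2 = c.0 | a.0 + (0 + 0 + 0\{a,b,d}) has moves -a-> t5, -c-> t6
  t3 = a.((0 + 0) | (0 + 0)) | d.(0 + 0) has moves -a-> t4, -d-> t7
  t4 = (0 + 0) | (0 + 0) | d.(0 + 0) has moves -d-> t8
  t5 = c.0 | 0 has moves -c-> t9
  t6 = 0 | a.0 has moves -a-> t9
  t7 = a.((0 + 0) | (0 + 0)) | (0 + 0) has moves -a-> t8
  t8 = (0 + 0) | (0 + 0) | (0 + 0) has moves (no moves)
  t9 = 0 | 0 has moves (no moves)
Trace ⟨bd⟩ through P, begin at {s0}:
  [1] b ⇒ {s2}
  [2] d ⇒ {s5}
  P completes σ.
Trace ⟨bd⟩ through Q, begin at {t0}:
  [1] b ⇒ {t2}
  [2] d ⇒ ∅ (Q stuck)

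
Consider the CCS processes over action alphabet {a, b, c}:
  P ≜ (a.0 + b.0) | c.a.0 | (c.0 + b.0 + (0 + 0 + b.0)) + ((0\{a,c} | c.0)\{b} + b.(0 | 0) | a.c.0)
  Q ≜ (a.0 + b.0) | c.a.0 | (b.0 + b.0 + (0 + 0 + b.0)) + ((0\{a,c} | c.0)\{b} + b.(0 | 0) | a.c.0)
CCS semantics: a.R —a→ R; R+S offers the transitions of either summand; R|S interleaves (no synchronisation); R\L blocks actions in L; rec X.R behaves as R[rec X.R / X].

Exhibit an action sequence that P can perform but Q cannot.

LTS(P): 17 reachable states
  u0 = (a.0 + b.0) | c.a.0 | (c.0 + b.0 + (0 + 0 + b.0)) + ((0\{a,c} | c.0)\{b} + b.(0 | 0) | a.c.0) → ··a··> u1, ··a··> u2, ··b··> u1, ··b··> u3, ··b··> u4, ··c··> u3, ··c··> u5, ··c··> u6
  u1 = 0 | c.a.0 | (c.0 + b.0 + (0 + 0 + b.0)) → ··b··> u7, ··c··> u7, ··c··> u8
  u2 = b.(0 | 0) | c.0 → ··b··> u9, ··c··> u10
  u3 = (a.0 + b.0) | c.a.0 | 0 → ··a··> u7, ··b··> u7, ··c··> u11
  u4 = 0 | 0 | a.c.0 → ··a··> u9
  u5 = (0\{a,c} | 0)\{b} → ∅
  u6 = (a.0 + b.0) | a.0 | (c.0 + b.0 + (0 + 0 + b.0)) → ··a··> u12, ··a··> u8, ··b··> u11, ··b··> u8, ··c··> u11
  u7 = 0 | c.a.0 | 0 → ··c··> u13
  u8 = 0 | a.0 | (c.0 + b.0 + (0 + 0 + b.0)) → ··a··> u14, ··b··> u13, ··c··> u13
  u9 = 0 | 0 | c.0 → ··c··> u15
  u10 = b.(0 | 0) | 0 → ··b··> u15
  u11 = (a.0 + b.0) | a.0 | 0 → ··a··> u13, ··a··> u16, ··b··> u13
  u12 = (a.0 + b.0) | 0 | (c.0 + b.0 + (0 + 0 + b.0)) → ··a··> u14, ··b··> u14, ··b··> u16, ··c··> u16
  u13 = 0 | a.0 | 0 → ··a··> u15
  u14 = 0 | 0 | (c.0 + b.0 + (0 + 0 + b.0)) → ··b··> u15, ··c··> u15
  u15 = 0 | 0 | 0 → ∅
  u16 = (a.0 + b.0) | 0 | 0 → ··a··> u15, ··b··> u15
LTS(Q): 17 reachable states
  v0 = (a.0 + b.0) | c.a.0 | (b.0 + b.0 + (0 + 0 + b.0)) + ((0\{a,c} | c.0)\{b} + b.(0 | 0) | a.c.0) → ··a··> v1, ··a··> v2, ··b··> v1, ··b··> v3, ··b··> v4, ··c··> v5, ··c··> v6
  v1 = 0 | c.a.0 | (b.0 + b.0 + (0 + 0 + b.0)) → ··b··> v7, ··c··> v8
  v2 = b.(0 | 0) | c.0 → ··b··> v9, ··c··> v10
  v3 = (a.0 + b.0) | c.a.0 | 0 → ··a··> v7, ··b··> v7, ··c··> v11
  v4 = 0 | 0 | a.c.0 → ··a··> v9
  v5 = (0\{a,c} | 0)\{b} → ∅
  v6 = (a.0 + b.0) | a.0 | (b.0 + b.0 + (0 + 0 + b.0)) → ··a··> v12, ··a··> v8, ··b··> v11, ··b··> v8
  v7 = 0 | c.a.0 | 0 → ··c··> v13
  v8 = 0 | a.0 | (b.0 + b.0 + (0 + 0 + b.0)) → ··a··> v14, ··b··> v13
  v9 = 0 | 0 | c.0 → ··c··> v15
  v10 = b.(0 | 0) | 0 → ··b··> v15
  v11 = (a.0 + b.0) | a.0 | 0 → ··a··> v13, ··a··> v16, ··b··> v13
  v12 = (a.0 + b.0) | 0 | (b.0 + b.0 + (0 + 0 + b.0)) → ··a··> v14, ··b··> v14, ··b··> v16
  v13 = 0 | a.0 | 0 → ··a··> v15
  v14 = 0 | 0 | (b.0 + b.0 + (0 + 0 + b.0)) → ··b··> v15
  v15 = 0 | 0 | 0 → ∅
  v16 = (a.0 + b.0) | 0 | 0 → ··a··> v15, ··b··> v15
Trace ⟨cc⟩ through P, begin at {u0}:
  step 1 (c): {u3, u5, u6}
  step 2 (c): {u11}
  P completes σ.
Trace ⟨cc⟩ through Q, begin at {v0}:
  step 1 (c): {v5, v6}
  step 2 (c): ∅  — Q cannot continue

cc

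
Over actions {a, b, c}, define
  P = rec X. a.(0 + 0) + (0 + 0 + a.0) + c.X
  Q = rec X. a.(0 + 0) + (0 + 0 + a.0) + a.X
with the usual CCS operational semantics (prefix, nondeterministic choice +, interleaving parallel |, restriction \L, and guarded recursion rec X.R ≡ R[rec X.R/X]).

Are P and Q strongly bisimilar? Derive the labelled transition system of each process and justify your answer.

P ≁ Q

LTS(P): 3 reachable states
  s0 = rec X. a.(0 + 0) + (0 + 0 + a.0) + c.X → =a=> s1, =a=> s2, =c=> s0
  s1 = 0 → ∅
  s2 = 0 + 0 → ∅
LTS(Q): 3 reachable states
  t0 = rec X. a.(0 + 0) + (0 + 0 + a.0) + a.X → =a=> t0, =a=> t1, =a=> t2
  t1 = 0 → ∅
  t2 = 0 + 0 → ∅
Coarsest stable partition (strong bisimilarity classes):
  B0 = {s0}
  B1 = {s1, s2, t1, t2}
  B2 = {t0}
s0 ∈ B0, t0 ∈ B2 → different blocks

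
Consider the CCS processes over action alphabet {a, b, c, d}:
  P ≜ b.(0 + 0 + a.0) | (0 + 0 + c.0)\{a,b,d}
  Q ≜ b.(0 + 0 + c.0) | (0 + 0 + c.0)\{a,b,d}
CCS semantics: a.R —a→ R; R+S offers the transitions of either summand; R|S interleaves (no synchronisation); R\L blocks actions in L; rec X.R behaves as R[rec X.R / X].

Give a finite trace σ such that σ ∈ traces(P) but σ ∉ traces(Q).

P's transition system — 6 states:
  m0 = b.(0 + 0 + a.0) | (0 + 0 + c.0)\{a,b,d} → ··b··> m1, ··c··> m2
  m1 = (0 + 0 + a.0) | (0 + 0 + c.0)\{a,b,d} → ··a··> m3, ··c··> m4
  m2 = b.(0 + 0 + a.0) | 0\{a,b,d} → ··b··> m4
  m3 = 0 | (0 + 0 + c.0)\{a,b,d} → ··c··> m5
  m4 = (0 + 0 + a.0) | 0\{a,b,d} → ··a··> m5
  m5 = 0 | 0\{a,b,d} → deadlocked
Q's transition system — 6 states:
  n0 = b.(0 + 0 + c.0) | (0 + 0 + c.0)\{a,b,d} → ··b··> n1, ··c··> n2
  n1 = (0 + 0 + c.0) | (0 + 0 + c.0)\{a,b,d} → ··c··> n3, ··c··> n4
  n2 = b.(0 + 0 + c.0) | 0\{a,b,d} → ··b··> n3
  n3 = (0 + 0 + c.0) | 0\{a,b,d} → ··c··> n5
  n4 = 0 | (0 + 0 + c.0)\{a,b,d} → ··c··> n5
  n5 = 0 | 0\{a,b,d} → deadlocked
Executing ba from P (initial set {m0}):
  step 1 (b): {m1}
  step 2 (a): {m3}
  — P admits the full trace.
Executing ba from Q (initial set {n0}):
  step 1 (b): {n1}
  step 2 (a): ∅  — Q cannot continue

ba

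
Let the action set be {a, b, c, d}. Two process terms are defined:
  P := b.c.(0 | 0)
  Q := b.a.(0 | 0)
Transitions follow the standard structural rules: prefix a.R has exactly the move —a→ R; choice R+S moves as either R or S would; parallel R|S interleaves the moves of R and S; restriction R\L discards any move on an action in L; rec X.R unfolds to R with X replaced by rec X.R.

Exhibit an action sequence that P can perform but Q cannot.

bc

P's transition system — 3 states:
  m0 = b.c.(0 | 0) has moves —b→ m1
  m1 = c.(0 | 0) has moves —c→ m2
  m2 = 0 | 0 has moves stopped
Q's transition system — 3 states:
  n0 = b.a.(0 | 0) has moves —b→ n1
  n1 = a.(0 | 0) has moves —a→ n2
  n2 = 0 | 0 has moves stopped
Run σ = ⟨bc⟩ on P: start {m0}
  [1] b ⇒ {m1}
  [2] c ⇒ {m2}
  — P admits the full trace.
Run σ = ⟨bc⟩ on Q: start {n0}
  [1] b ⇒ {n1}
  [2] c ⇒ ∅  — Q cannot continue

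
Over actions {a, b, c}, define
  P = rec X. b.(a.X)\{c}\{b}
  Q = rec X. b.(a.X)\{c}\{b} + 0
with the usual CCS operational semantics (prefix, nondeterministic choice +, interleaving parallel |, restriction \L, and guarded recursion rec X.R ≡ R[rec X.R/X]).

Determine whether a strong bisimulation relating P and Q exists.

P ~ Q

Reachable graph of P (3 states):
  s0 = rec X. b.(a.X)\{c}\{b} → --b--▸ s1
  s1 = (a.(rec X. b.(a.X)\{c}\{b}))\{c}\{b} → --a--▸ s2
  s2 = (rec X. b.(a.X)\{c}\{b})\{c}\{b} → ·
Reachable graph of Q (3 states):
  t0 = rec X. b.(a.X)\{c}\{b} + 0 → --b--▸ t1
  t1 = (a.(rec X. b.(a.X)\{c}\{b} + 0))\{c}\{b} → --a--▸ t2
  t2 = (rec X. b.(a.X)\{c}\{b} + 0)\{c}\{b} → ·
Bisimilarity quotient blocks:
  B0 = {s0, t0}
  B1 = {s1, t1}
  B2 = {s2, t2}
s0 ∈ B0, t0 ∈ B0 → same block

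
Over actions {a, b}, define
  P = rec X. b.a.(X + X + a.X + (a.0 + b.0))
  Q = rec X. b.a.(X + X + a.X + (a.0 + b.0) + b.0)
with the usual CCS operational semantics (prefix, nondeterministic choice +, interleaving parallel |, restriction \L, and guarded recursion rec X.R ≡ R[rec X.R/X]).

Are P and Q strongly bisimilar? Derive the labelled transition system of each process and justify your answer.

Reachable graph of P (4 states):
  s0 = rec X. b.a.(X + X + a.X + (a.0 + b.0)) ⊢ =b=> s1
  s1 = a.((rec X. b.a.(X + X + a.X + (a.0 + b.0))) + (rec X. b.a.(X + X + a.X + (a.0 + b.0))) + a.(rec X. b.a.(X + X + a.X + (a.0 + b.0))) + (a.0 + b.0)) ⊢ =a=> s2
  s2 = (rec X. b.a.(X + X + a.X + (a.0 + b.0))) + (rec X. b.a.(X + X + a.X + (a.0 + b.0))) + a.(rec X. b.a.(X + X + a.X + (a.0 + b.0))) + (a.0 + b.0) ⊢ =a=> s0, =a=> s3, =b=> s1, =b=> s3
  s3 = 0 ⊢ deadlocked
Reachable graph of Q (4 states):
  t0 = rec X. b.a.(X + X + a.X + (a.0 + b.0) + b.0) ⊢ =b=> t1
  t1 = a.((rec X. b.a.(X + X + a.X + (a.0 + b.0) + b.0)) + (rec X. b.a.(X + X + a.X + (a.0 + b.0) + b.0)) + a.(rec X. b.a.(X + X + a.X + (a.0 + b.0) + b.0)) + (a.0 + b.0) + b.0) ⊢ =a=> t2
  t2 = (rec X. b.a.(X + X + a.X + (a.0 + b.0) + b.0)) + (rec X. b.a.(X + X + a.X + (a.0 + b.0) + b.0)) + a.(rec X. b.a.(X + X + a.X + (a.0 + b.0) + b.0)) + (a.0 + b.0) + b.0 ⊢ =a=> t0, =a=> t3, =b=> t1, =b=> t3
  t3 = 0 ⊢ deadlocked
Bisimilarity quotient blocks:
  B0 = {s0, t0}
  B1 = {s1, t1}
  B2 = {s2, t2}
  B3 = {s3, t3}
s0 ∈ B0, t0 ∈ B0 → same block

YES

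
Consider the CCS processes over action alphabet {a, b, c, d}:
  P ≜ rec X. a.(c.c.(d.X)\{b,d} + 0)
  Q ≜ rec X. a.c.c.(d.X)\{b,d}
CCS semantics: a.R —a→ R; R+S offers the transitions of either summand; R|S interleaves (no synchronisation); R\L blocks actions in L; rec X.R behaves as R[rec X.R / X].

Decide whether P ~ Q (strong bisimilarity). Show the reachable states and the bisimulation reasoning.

YES

Reachable graph of P (4 states):
  m0 = rec X. a.(c.c.(d.X)\{b,d} + 0) has moves ··a··> m1
  m1 = c.c.(d.(rec X. a.(c.c.(d.X)\{b,d} + 0)))\{b,d} + 0 has moves ··c··> m2
  m2 = c.(d.(rec X. a.(c.c.(d.X)\{b,d} + 0)))\{b,d} has moves ··c··> m3
  m3 = (d.(rec X. a.(c.c.(d.X)\{b,d} + 0)))\{b,d} has moves ∅
Reachable graph of Q (4 states):
  n0 = rec X. a.c.c.(d.X)\{b,d} has moves ··a··> n1
  n1 = c.c.(d.(rec X. a.c.c.(d.X)\{b,d}))\{b,d} has moves ··c··> n2
  n2 = c.(d.(rec X. a.c.c.(d.X)\{b,d}))\{b,d} has moves ··c··> n3
  n3 = (d.(rec X. a.c.c.(d.X)\{b,d}))\{b,d} has moves ∅
Coarsest stable partition (strong bisimilarity classes):
  B0 = {m0, n0}
  B1 = {m1, n1}
  B2 = {m2, n2}
  B3 = {m3, n3}
m0 ∈ B0, n0 ∈ B0 → same block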